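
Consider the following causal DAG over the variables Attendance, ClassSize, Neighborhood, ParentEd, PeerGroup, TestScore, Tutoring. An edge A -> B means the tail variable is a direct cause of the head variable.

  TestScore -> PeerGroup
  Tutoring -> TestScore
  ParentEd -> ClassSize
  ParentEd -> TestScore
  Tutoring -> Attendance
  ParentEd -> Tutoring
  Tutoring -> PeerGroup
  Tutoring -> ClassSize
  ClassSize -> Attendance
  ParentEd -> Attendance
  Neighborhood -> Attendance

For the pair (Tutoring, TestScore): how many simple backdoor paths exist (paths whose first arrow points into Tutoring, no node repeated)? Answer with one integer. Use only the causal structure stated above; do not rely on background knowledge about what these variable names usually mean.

1

A backdoor path from Tutoring to TestScore is any simple undirected path whose first edge points into Tutoring (i.e. leaves Tutoring via a parent).
Parents of Tutoring: {ParentEd}.
Enumerating:
  P1: Tutoring <- ParentEd -> TestScore
That exhausts the simple backdoor paths. Count: 1.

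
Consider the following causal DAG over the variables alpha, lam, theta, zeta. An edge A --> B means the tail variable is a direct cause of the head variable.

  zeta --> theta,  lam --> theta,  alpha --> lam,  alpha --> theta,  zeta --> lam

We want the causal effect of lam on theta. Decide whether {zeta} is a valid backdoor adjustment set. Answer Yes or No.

Backdoor paths from lam to theta (paths whose first edge points into lam):
  P1: lam <- zeta -> theta
  P2: lam <- alpha -> theta
Condition 1 (no descendant of lam in the set): holds — descendants of lam are {theta}; none are in {zeta}.
Condition 2 (every backdoor path blocked by {zeta}):
  P1: blocked at fork node zeta ∈ conditioning set.
  P2: open — no interior node is in the conditioning set.
{zeta} does not satisfy the backdoor criterion.

No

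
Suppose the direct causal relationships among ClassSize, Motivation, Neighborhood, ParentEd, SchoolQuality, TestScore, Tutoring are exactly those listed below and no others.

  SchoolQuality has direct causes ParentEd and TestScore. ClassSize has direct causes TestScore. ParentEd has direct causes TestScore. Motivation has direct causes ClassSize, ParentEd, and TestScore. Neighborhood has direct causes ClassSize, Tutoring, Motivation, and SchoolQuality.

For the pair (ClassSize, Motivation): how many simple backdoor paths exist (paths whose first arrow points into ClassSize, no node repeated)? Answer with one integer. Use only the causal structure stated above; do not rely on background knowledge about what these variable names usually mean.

A backdoor path from ClassSize to Motivation is any simple undirected path whose first edge points into ClassSize (i.e. leaves ClassSize via a parent).
Parents of ClassSize: {TestScore}.
Enumerating:
  P1: ClassSize <- TestScore -> ParentEd -> Motivation
  P2: ClassSize <- TestScore -> ParentEd -> SchoolQuality -> Neighborhood <- Motivation
  P3: ClassSize <- TestScore -> Motivation
  P4: ClassSize <- TestScore -> SchoolQuality <- ParentEd -> Motivation
  P5: ClassSize <- TestScore -> SchoolQuality -> Neighborhood <- Motivation
That exhausts the simple backdoor paths. Count: 5.

5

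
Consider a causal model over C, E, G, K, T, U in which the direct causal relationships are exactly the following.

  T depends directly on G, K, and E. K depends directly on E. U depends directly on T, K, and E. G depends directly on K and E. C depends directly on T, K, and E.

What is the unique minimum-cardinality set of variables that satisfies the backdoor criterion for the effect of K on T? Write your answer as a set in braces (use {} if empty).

{E}

Variables eligible for adjustment (non-descendants of K, excluding K and T): {E}.
Backdoor paths from K to T:
  P1: K <- E -> G -> T
  P2: K <- E -> T
  P3: K <- E -> C <- T
  P4: K <- E -> U <- T
The empty set is not sufficient: P1 (K <- E -> G -> T) has no collider blocking it and no conditioned non-collider, so it is open.
Try {E}:
  P1: blocked at fork node E ∈ conditioning set.
  P2: blocked at fork node E ∈ conditioning set.
  P3: blocked at fork node E ∈ conditioning set.
  P4: blocked at fork node E ∈ conditioning set.
{E} contains no descendant of K and blocks every backdoor path.
{E} is the unique smallest valid adjustment set.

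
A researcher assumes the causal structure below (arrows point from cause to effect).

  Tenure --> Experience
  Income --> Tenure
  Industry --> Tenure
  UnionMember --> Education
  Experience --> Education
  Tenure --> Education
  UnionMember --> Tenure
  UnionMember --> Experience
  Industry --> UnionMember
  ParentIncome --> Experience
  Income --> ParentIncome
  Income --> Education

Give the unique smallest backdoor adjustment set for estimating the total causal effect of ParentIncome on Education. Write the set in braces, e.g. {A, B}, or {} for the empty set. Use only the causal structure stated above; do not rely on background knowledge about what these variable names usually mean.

{Income}

Variables eligible for adjustment (non-descendants of ParentIncome, excluding ParentIncome and Education): {Income, Industry, Tenure, UnionMember}.
Backdoor paths from ParentIncome to Education:
  P1: ParentIncome <- Income -> Tenure <- Industry -> UnionMember -> Experience -> Education
  P2: ParentIncome <- Income -> Tenure <- Industry -> UnionMember -> Education
  P3: ParentIncome <- Income -> Tenure <- UnionMember -> Experience -> Education
  P4: ParentIncome <- Income -> Tenure <- UnionMember -> Education
  P5: ParentIncome <- Income -> Tenure -> Experience <- UnionMember -> Education
  P6: ParentIncome <- Income -> Tenure -> Experience -> Education
  P7: ParentIncome <- Income -> Tenure -> Education
  P8: ParentIncome <- Income -> Education
The empty set is not sufficient: P6 (ParentIncome <- Income -> Tenure -> Experience -> Education) has no collider blocking it and no conditioned non-collider, so it is open.
Try {Income}:
  P1: blocked at fork node Income ∈ conditioning set.
  P2: blocked at fork node Income ∈ conditioning set.
  P3: blocked at fork node Income ∈ conditioning set.
  P4: blocked at fork node Income ∈ conditioning set.
  P5: blocked at fork node Income ∈ conditioning set.
  P6: blocked at fork node Income ∈ conditioning set.
  P7: blocked at fork node Income ∈ conditioning set.
  P8: blocked at fork node Income ∈ conditioning set.
{Income} contains no descendant of ParentIncome and blocks every backdoor path.
No other singleton works — e.g. {Industry} leaves P6 open — so {Income} is the unique smallest valid adjustment set.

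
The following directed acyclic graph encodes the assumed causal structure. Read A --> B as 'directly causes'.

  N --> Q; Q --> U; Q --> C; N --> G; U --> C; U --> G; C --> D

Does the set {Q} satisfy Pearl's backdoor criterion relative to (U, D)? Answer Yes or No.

Backdoor paths from U to D (paths whose first edge points into U):
  P1: U <- Q -> C -> D
Condition 1 (no descendant of U in the set): holds — descendants of U are {C, D, G}; none are in {Q}.
Condition 2 (every backdoor path blocked by {Q}):
  P1: blocked at fork node Q ∈ conditioning set.
{Q} satisfies the backdoor criterion.

Yes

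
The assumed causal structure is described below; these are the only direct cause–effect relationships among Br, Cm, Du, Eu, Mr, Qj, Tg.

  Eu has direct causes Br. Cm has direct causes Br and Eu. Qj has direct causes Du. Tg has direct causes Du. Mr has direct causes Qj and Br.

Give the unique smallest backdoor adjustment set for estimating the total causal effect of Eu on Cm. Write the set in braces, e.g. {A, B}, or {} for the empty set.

Variables eligible for adjustment (non-descendants of Eu, excluding Eu and Cm): {Br, Du, Mr, Qj, Tg}.
Backdoor paths from Eu to Cm:
  P1: Eu <- Br -> Cm
The empty set is not sufficient: P1 (Eu <- Br -> Cm) has no collider blocking it and no conditioned non-collider, so it is open.
Try {Br}:
  P1: blocked at fork node Br ∈ conditioning set.
{Br} contains no descendant of Eu and blocks every backdoor path.
No other singleton works — e.g. {Du} leaves P1 open — so {Br} is the unique smallest valid adjustment set.

{Br}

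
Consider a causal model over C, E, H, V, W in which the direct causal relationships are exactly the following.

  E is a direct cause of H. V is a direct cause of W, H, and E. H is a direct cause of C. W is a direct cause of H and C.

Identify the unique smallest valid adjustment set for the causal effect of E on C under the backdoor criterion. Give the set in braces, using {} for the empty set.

Variables eligible for adjustment (non-descendants of E, excluding E and C): {V, W}.
Backdoor paths from E to C:
  P1: E <- V -> W -> H -> C
  P2: E <- V -> W -> C
  P3: E <- V -> H <- W -> C
  P4: E <- V -> H -> C
The empty set is not sufficient: P1 (E <- V -> W -> H -> C) has no collider blocking it and no conditioned non-collider, so it is open.
Try {V}:
  P1: blocked at fork node V ∈ conditioning set.
  P2: blocked at fork node V ∈ conditioning set.
  P3: blocked at fork node V ∈ conditioning set.
  P4: blocked at fork node V ∈ conditioning set.
{V} contains no descendant of E and blocks every backdoor path.
No other singleton works — e.g. {W} leaves P4 open — so {V} is the unique smallest valid adjustment set.

{V}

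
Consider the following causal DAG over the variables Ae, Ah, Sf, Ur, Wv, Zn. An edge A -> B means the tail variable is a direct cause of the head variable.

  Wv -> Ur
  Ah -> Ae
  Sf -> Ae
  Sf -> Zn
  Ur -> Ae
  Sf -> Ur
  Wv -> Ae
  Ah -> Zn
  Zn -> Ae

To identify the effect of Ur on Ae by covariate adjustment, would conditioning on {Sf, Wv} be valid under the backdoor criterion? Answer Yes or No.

Yes

Backdoor paths from Ur to Ae (paths whose first edge points into Ur):
  P1: Ur <- Sf -> Zn <- Ah -> Ae
  P2: Ur <- Sf -> Zn -> Ae
  P3: Ur <- Sf -> Ae
  P4: Ur <- Wv -> Ae
Condition 1 (no descendant of Ur in the set): holds — descendants of Ur are {Ae}; none are in {Sf, Wv}.
Condition 2 (every backdoor path blocked by {Sf, Wv}):
  P1: blocked at fork node Sf ∈ conditioning set.
  P2: blocked at fork node Sf ∈ conditioning set.
  P3: blocked at fork node Sf ∈ conditioning set.
  P4: blocked at fork node Wv ∈ conditioning set.
{Sf, Wv} satisfies the backdoor criterion.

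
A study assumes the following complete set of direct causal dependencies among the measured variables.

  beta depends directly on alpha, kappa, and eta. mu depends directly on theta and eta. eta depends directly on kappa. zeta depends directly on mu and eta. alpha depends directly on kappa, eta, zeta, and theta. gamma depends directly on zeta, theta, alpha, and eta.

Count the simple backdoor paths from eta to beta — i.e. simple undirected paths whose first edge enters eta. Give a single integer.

2

A backdoor path from eta to beta is any simple undirected path whose first edge points into eta (i.e. leaves eta via a parent).
Parents of eta: {kappa}.
Enumerating:
  P1: eta <- kappa -> alpha -> beta
  P2: eta <- kappa -> beta
That exhausts the simple backdoor paths. Count: 2.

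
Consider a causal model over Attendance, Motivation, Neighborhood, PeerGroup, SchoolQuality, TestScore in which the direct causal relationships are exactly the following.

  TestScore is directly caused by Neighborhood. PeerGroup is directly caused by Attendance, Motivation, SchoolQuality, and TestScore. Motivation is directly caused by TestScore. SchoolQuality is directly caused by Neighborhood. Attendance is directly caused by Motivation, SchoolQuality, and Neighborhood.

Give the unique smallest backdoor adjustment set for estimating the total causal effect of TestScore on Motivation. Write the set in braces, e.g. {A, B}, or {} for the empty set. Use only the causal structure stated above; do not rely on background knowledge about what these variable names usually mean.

{}

Variables eligible for adjustment (non-descendants of TestScore, excluding TestScore and Motivation): {Neighborhood, SchoolQuality}.
Backdoor paths from TestScore to Motivation:
  P1: TestScore <- Neighborhood -> SchoolQuality -> Attendance <- Motivation
  P2: TestScore <- Neighborhood -> SchoolQuality -> Attendance -> PeerGroup <- Motivation
  P3: TestScore <- Neighborhood -> SchoolQuality -> PeerGroup <- Motivation
  P4: TestScore <- Neighborhood -> SchoolQuality -> PeerGroup <- Attendance <- Motivation
  P5: TestScore <- Neighborhood -> Attendance <- SchoolQuality -> PeerGroup <- Motivation
  P6: TestScore <- Neighborhood -> Attendance <- Motivation
  P7: TestScore <- Neighborhood -> Attendance -> PeerGroup <- Motivation
Each backdoor path contains an unconditioned collider, so every path is already blocked with the empty conditioning set:
  P1: blocked at collider Attendance (neither it nor any descendant is in the conditioning set).
  P2: blocked at collider PeerGroup (neither it nor any descendant is in the conditioning set).
  P3: blocked at collider PeerGroup (neither it nor any descendant is in the conditioning set).
  P4: blocked at collider PeerGroup (neither it nor any descendant is in the conditioning set).
  P5: blocked at collider Attendance (neither it nor any descendant is in the conditioning set).
  P6: blocked at collider Attendance (neither it nor any descendant is in the conditioning set).
  P7: blocked at collider PeerGroup (neither it nor any descendant is in the conditioning set).
The empty set is therefore the unique smallest valid set.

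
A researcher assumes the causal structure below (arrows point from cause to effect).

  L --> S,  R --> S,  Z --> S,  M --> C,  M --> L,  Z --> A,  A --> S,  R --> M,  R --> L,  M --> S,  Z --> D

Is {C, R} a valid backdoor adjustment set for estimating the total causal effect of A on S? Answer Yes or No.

Backdoor paths from A to S (paths whose first edge points into A):
  P1: A <- Z -> S
Condition 1 (no descendant of A in the set): holds — descendants of A are {S}; none are in {C, R}.
Condition 2 (every backdoor path blocked by {C, R}):
  P1: open — no interior node is in the conditioning set.
{C, R} does not satisfy the backdoor criterion.

No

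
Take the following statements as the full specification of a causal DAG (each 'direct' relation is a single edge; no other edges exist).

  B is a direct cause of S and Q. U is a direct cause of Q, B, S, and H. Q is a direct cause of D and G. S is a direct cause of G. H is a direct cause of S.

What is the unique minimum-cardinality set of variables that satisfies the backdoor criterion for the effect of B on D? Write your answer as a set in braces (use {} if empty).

Variables eligible for adjustment (non-descendants of B, excluding B and D): {H, U}.
Backdoor paths from B to D:
  P1: B <- U -> H -> S -> G <- Q -> D
  P2: B <- U -> Q -> D
  P3: B <- U -> S -> G <- Q -> D
The empty set is not sufficient: P2 (B <- U -> Q -> D) has no collider blocking it and no conditioned non-collider, so it is open.
Try {U}:
  P1: blocked at fork node U ∈ conditioning set.
  P2: blocked at fork node U ∈ conditioning set.
  P3: blocked at fork node U ∈ conditioning set.
{U} contains no descendant of B and blocks every backdoor path.
No other singleton works — e.g. {H} leaves P2 open — so {U} is the unique smallest valid adjustment set.

{U}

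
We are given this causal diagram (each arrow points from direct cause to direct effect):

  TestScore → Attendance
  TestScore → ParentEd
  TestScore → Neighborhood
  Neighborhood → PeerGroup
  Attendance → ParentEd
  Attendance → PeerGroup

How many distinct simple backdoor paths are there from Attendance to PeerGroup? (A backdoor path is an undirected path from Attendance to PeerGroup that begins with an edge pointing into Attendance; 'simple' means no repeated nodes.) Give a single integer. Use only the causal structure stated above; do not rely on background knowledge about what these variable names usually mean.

A backdoor path from Attendance to PeerGroup is any simple undirected path whose first edge points into Attendance (i.e. leaves Attendance via a parent).
Parents of Attendance: {TestScore}.
Enumerating:
  P1: Attendance <- TestScore -> Neighborhood -> PeerGroup
That exhausts the simple backdoor paths. Count: 1.

1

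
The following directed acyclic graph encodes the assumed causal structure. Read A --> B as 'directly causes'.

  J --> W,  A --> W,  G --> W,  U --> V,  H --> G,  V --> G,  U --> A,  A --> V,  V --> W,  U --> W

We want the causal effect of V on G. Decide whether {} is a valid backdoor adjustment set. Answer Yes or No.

Yes

Backdoor paths from V to G (paths whose first edge points into V):
  P1: V <- U -> A -> W <- G
  P2: V <- U -> W <- G
  P3: V <- A <- U -> W <- G
  P4: V <- A -> W <- G
Condition 1 (no descendant of V in the set): holds — descendants of V are {G, W}; none are in {}.
Condition 2 (every backdoor path blocked by {}):
  P1: blocked at collider W (neither it nor any descendant is in the conditioning set).
  P2: blocked at collider W (neither it nor any descendant is in the conditioning set).
  P3: blocked at collider W (neither it nor any descendant is in the conditioning set).
  P4: blocked at collider W (neither it nor any descendant is in the conditioning set).
{} satisfies the backdoor criterion.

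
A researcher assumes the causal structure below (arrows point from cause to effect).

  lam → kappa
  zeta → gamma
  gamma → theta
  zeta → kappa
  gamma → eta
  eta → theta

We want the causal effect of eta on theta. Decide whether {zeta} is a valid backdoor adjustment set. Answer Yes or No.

Backdoor paths from eta to theta (paths whose first edge points into eta):
  P1: eta <- gamma -> theta
Condition 1 (no descendant of eta in the set): holds — descendants of eta are {theta}; none are in {zeta}.
Condition 2 (every backdoor path blocked by {zeta}):
  P1: open — no interior node is in the conditioning set.
{zeta} does not satisfy the backdoor criterion.

No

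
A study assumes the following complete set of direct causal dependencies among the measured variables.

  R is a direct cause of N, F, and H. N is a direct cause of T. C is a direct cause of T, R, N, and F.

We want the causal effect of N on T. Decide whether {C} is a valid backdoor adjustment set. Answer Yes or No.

Yes

Backdoor paths from N to T (paths whose first edge points into N):
  P1: N <- C -> T
  P2: N <- R <- C -> T
  P3: N <- R -> F <- C -> T
Condition 1 (no descendant of N in the set): holds — descendants of N are {T}; none are in {C}.
Condition 2 (every backdoor path blocked by {C}):
  P1: blocked at fork node C ∈ conditioning set.
  P2: blocked at fork node C ∈ conditioning set.
  P3: blocked at collider F (neither it nor any descendant is in the conditioning set).
{C} satisfies the backdoor criterion.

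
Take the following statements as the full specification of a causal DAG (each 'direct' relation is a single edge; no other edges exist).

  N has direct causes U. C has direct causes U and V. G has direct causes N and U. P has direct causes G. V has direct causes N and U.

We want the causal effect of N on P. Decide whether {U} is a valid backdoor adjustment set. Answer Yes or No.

Yes

Backdoor paths from N to P (paths whose first edge points into N):
  P1: N <- U -> G -> P
Condition 1 (no descendant of N in the set): holds — descendants of N are {C, G, P, V}; none are in {U}.
Condition 2 (every backdoor path blocked by {U}):
  P1: blocked at fork node U ∈ conditioning set.
{U} satisfies the backdoor criterion.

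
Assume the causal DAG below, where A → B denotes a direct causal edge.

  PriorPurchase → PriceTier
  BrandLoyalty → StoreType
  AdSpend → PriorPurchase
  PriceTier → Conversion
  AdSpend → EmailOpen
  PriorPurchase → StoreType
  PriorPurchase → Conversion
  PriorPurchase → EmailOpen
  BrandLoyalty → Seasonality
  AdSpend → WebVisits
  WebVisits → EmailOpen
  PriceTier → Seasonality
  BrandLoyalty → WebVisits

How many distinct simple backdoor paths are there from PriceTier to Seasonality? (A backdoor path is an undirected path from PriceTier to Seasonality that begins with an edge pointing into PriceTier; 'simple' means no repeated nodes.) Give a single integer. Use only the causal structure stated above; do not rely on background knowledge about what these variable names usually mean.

A backdoor path from PriceTier to Seasonality is any simple undirected path whose first edge points into PriceTier (i.e. leaves PriceTier via a parent).
Parents of PriceTier: {PriorPurchase}.
Enumerating:
  P1: PriceTier <- PriorPurchase <- AdSpend -> WebVisits <- BrandLoyalty -> Seasonality
  P2: PriceTier <- PriorPurchase <- AdSpend -> EmailOpen <- WebVisits <- BrandLoyalty -> Seasonality
  P3: PriceTier <- PriorPurchase -> StoreType <- BrandLoyalty -> Seasonality
  P4: PriceTier <- PriorPurchase -> EmailOpen <- AdSpend -> WebVisits <- BrandLoyalty -> Seasonality
  P5: PriceTier <- PriorPurchase -> EmailOpen <- WebVisits <- BrandLoyalty -> Seasonality
That exhausts the simple backdoor paths. Count: 5.

5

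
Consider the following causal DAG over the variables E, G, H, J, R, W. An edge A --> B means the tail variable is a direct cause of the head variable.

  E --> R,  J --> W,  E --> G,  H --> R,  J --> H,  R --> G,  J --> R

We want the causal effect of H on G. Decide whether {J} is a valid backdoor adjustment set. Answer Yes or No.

Yes

Backdoor paths from H to G (paths whose first edge points into H):
  P1: H <- J -> R <- E -> G
  P2: H <- J -> R -> G
Condition 1 (no descendant of H in the set): holds — descendants of H are {G, R}; none are in {J}.
Condition 2 (every backdoor path blocked by {J}):
  P1: blocked at fork node J ∈ conditioning set.
  P2: blocked at fork node J ∈ conditioning set.
{J} satisfies the backdoor criterion.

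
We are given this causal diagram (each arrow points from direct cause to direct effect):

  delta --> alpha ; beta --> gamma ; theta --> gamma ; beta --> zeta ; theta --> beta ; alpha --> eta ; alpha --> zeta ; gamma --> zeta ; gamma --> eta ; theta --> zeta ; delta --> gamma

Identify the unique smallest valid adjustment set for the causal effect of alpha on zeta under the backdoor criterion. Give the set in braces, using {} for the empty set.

{delta}

Variables eligible for adjustment (non-descendants of alpha, excluding alpha and zeta): {beta, delta, gamma, theta}.
Backdoor paths from alpha to zeta:
  P1: alpha <- delta -> gamma <- theta -> beta -> zeta
  P2: alpha <- delta -> gamma <- theta -> zeta
  P3: alpha <- delta -> gamma <- beta <- theta -> zeta
  P4: alpha <- delta -> gamma <- beta -> zeta
  P5: alpha <- delta -> gamma -> zeta
The empty set is not sufficient: P5 (alpha <- delta -> gamma -> zeta) has no collider blocking it and no conditioned non-collider, so it is open.
Try {delta}:
  P1: blocked at fork node delta ∈ conditioning set.
  P2: blocked at fork node delta ∈ conditioning set.
  P3: blocked at fork node delta ∈ conditioning set.
  P4: blocked at fork node delta ∈ conditioning set.
  P5: blocked at fork node delta ∈ conditioning set.
{delta} contains no descendant of alpha and blocks every backdoor path.
No other singleton works — e.g. {theta} leaves P5 open — so {delta} is the unique smallest valid adjustment set.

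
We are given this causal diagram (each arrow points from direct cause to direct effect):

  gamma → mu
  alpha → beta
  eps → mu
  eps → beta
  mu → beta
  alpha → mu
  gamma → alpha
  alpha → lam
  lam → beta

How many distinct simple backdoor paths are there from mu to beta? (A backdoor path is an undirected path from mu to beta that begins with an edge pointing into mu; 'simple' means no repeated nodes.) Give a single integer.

A backdoor path from mu to beta is any simple undirected path whose first edge points into mu (i.e. leaves mu via a parent).
Parents of mu: {alpha, eps, gamma}.
Enumerating:
  P1: mu <- gamma -> alpha -> lam -> beta
  P2: mu <- gamma -> alpha -> beta
  P3: mu <- alpha -> lam -> beta
  P4: mu <- alpha -> beta
  P5: mu <- eps -> beta
That exhausts the simple backdoor paths. Count: 5.

5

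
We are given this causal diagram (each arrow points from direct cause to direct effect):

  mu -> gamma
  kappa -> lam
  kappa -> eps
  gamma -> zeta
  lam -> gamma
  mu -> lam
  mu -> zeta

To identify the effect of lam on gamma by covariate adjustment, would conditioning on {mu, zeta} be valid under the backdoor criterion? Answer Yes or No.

No

Backdoor paths from lam to gamma (paths whose first edge points into lam):
  P1: lam <- mu -> gamma
  P2: lam <- mu -> zeta <- gamma
Condition 1 (no descendant of lam in the set): FAILS — zeta is a descendant of lam.
Condition 2 (every backdoor path blocked by {mu, zeta}):
  P1: blocked at fork node mu ∈ conditioning set.
  P2: blocked at fork node mu ∈ conditioning set.
{mu, zeta} does not satisfy the backdoor criterion.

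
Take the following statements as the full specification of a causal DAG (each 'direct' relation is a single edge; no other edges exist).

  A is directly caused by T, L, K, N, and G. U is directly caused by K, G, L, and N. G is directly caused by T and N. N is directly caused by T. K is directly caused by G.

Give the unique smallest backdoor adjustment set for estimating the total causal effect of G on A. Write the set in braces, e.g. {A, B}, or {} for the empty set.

{N, T}

Variables eligible for adjustment (non-descendants of G, excluding G and A): {L, N, T}.
Backdoor paths from G to A:
  P1: G <- T -> N -> A
  P2: G <- T -> N -> U <- L -> A
  P3: G <- T -> N -> U <- K -> A
  P4: G <- T -> A
  P5: G <- N <- T -> A
  P6: G <- N -> A
  P7: G <- N -> U <- L -> A
  P8: G <- N -> U <- K -> A
The empty set is not sufficient: P1 (G <- T -> N -> A) has no collider blocking it and no conditioned non-collider, so it is open.
Try {N, T}:
  P1: blocked at fork node T ∈ conditioning set.
  P2: blocked at fork node T ∈ conditioning set.
  P3: blocked at fork node T ∈ conditioning set.
  P4: blocked at fork node T ∈ conditioning set.
  P5: blocked at chain node N ∈ conditioning set.
  P6: blocked at fork node N ∈ conditioning set.
  P7: blocked at fork node N ∈ conditioning set.
  P8: blocked at fork node N ∈ conditioning set.
{N, T} contains no descendant of G and blocks every backdoor path.
Every element of {N, T} is needed (dropping N leaves P6 open; dropping T leaves P4 open), so no proper subset is valid.
Among all size-2 subsets of the eligible variables, only {N, T} blocks every backdoor path, so it is the unique smallest valid adjustment set.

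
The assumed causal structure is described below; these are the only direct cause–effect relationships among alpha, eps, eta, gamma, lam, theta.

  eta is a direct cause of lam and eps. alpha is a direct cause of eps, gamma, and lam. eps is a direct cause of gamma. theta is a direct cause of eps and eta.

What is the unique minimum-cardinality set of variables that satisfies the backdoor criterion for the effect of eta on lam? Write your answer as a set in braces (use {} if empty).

Variables eligible for adjustment (non-descendants of eta, excluding eta and lam): {alpha, theta}.
Backdoor paths from eta to lam:
  P1: eta <- theta -> eps <- alpha -> lam
  P2: eta <- theta -> eps -> gamma <- alpha -> lam
Each backdoor path contains an unconditioned collider, so every path is already blocked with the empty conditioning set:
  P1: blocked at collider eps (neither it nor any descendant is in the conditioning set).
  P2: blocked at collider gamma (neither it nor any descendant is in the conditioning set).
The empty set is therefore the unique smallest valid set.

{}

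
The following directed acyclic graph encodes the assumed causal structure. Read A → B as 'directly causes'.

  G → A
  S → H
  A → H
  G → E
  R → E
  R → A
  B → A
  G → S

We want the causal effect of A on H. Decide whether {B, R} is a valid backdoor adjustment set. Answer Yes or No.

No

Backdoor paths from A to H (paths whose first edge points into A):
  P1: A <- R -> E <- G -> S -> H
  P2: A <- G -> S -> H
Condition 1 (no descendant of A in the set): holds — descendants of A are {H}; none are in {B, R}.
Condition 2 (every backdoor path blocked by {B, R}):
  P1: blocked at fork node R ∈ conditioning set.
  P2: open — no interior node is in the conditioning set.
{B, R} does not satisfy the backdoor criterion.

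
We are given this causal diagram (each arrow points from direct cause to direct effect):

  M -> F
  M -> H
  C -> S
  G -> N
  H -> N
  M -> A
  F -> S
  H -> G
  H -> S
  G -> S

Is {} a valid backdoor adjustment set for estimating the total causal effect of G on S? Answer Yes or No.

No

Backdoor paths from G to S (paths whose first edge points into G):
  P1: G <- H <- M -> F -> S
  P2: G <- H -> S
Condition 1 (no descendant of G in the set): holds — descendants of G are {N, S}; none are in {}.
Condition 2 (every backdoor path blocked by {}):
  P1: open — no interior node is in the conditioning set.
  P2: open — no interior node is in the conditioning set.
{} does not satisfy the backdoor criterion.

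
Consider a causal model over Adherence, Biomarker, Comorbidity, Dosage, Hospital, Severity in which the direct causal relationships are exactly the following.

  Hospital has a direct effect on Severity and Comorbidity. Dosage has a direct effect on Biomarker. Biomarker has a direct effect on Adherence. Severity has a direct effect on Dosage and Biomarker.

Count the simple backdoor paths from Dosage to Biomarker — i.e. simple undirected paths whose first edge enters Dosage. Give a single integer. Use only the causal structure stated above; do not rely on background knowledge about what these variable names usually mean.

1

A backdoor path from Dosage to Biomarker is any simple undirected path whose first edge points into Dosage (i.e. leaves Dosage via a parent).
Parents of Dosage: {Severity}.
Enumerating:
  P1: Dosage <- Severity -> Biomarker
That exhausts the simple backdoor paths. Count: 1.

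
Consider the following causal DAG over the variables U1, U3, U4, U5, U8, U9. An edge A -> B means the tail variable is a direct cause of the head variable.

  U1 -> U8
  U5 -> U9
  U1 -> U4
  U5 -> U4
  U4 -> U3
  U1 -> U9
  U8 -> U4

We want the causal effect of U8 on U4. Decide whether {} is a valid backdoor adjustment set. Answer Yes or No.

No

Backdoor paths from U8 to U4 (paths whose first edge points into U8):
  P1: U8 <- U1 -> U9 <- U5 -> U4
  P2: U8 <- U1 -> U4
Condition 1 (no descendant of U8 in the set): holds — descendants of U8 are {U3, U4}; none are in {}.
Condition 2 (every backdoor path blocked by {}):
  P1: blocked at collider U9 (neither it nor any descendant is in the conditioning set).
  P2: open — no interior node is in the conditioning set.
{} does not satisfy the backdoor criterion.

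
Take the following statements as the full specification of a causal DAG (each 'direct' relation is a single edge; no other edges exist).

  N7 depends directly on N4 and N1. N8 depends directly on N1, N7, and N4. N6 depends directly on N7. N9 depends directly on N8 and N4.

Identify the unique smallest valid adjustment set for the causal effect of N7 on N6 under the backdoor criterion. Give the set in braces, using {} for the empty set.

Variables eligible for adjustment (non-descendants of N7, excluding N7 and N6): {N1, N4}.
Backdoor paths from N7 to N6:
  (none)
With no backdoor paths the empty set already satisfies the criterion, and it is trivially minimal.

{}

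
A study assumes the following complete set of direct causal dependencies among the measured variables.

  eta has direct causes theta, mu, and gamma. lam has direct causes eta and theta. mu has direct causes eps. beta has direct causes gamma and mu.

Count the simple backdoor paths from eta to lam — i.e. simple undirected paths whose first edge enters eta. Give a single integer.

1

A backdoor path from eta to lam is any simple undirected path whose first edge points into eta (i.e. leaves eta via a parent).
Parents of eta: {gamma, mu, theta}.
Enumerating:
  P1: eta <- theta -> lam
That exhausts the simple backdoor paths. Count: 1.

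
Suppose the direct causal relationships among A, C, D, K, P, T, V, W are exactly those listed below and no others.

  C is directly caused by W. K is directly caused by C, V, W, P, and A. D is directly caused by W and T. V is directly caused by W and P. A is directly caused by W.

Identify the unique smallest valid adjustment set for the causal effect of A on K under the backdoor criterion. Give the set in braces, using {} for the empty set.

{W}

Variables eligible for adjustment (non-descendants of A, excluding A and K): {C, D, P, T, V, W}.
Backdoor paths from A to K:
  P1: A <- W -> V <- P -> K
  P2: A <- W -> V -> K
  P3: A <- W -> C -> K
  P4: A <- W -> K
The empty set is not sufficient: P2 (A <- W -> V -> K) has no collider blocking it and no conditioned non-collider, so it is open.
Try {W}:
  P1: blocked at fork node W ∈ conditioning set.
  P2: blocked at fork node W ∈ conditioning set.
  P3: blocked at fork node W ∈ conditioning set.
  P4: blocked at fork node W ∈ conditioning set.
{W} contains no descendant of A and blocks every backdoor path.
No other singleton works — e.g. {P} leaves P2 open — so {W} is the unique smallest valid adjustment set.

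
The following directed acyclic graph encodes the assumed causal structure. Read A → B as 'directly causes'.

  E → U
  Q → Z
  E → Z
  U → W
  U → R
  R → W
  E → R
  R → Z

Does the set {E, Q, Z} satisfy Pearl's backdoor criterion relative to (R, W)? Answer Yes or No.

Backdoor paths from R to W (paths whose first edge points into R):
  P1: R <- E -> U -> W
  P2: R <- U -> W
Condition 1 (no descendant of R in the set): FAILS — Z is a descendant of R.
Condition 2 (every backdoor path blocked by {E, Q, Z}):
  P1: blocked at fork node E ∈ conditioning set.
  P2: open — no interior node is in the conditioning set.
{E, Q, Z} does not satisfy the backdoor criterion.

No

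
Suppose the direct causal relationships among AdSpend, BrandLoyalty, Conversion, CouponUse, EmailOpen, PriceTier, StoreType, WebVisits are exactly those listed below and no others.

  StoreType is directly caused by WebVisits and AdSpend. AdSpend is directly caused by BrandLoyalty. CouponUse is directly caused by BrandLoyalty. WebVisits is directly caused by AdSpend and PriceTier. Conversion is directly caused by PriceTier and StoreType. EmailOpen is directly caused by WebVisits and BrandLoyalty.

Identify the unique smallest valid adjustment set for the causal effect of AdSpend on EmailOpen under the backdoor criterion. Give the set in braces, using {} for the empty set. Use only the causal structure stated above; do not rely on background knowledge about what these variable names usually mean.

Variables eligible for adjustment (non-descendants of AdSpend, excluding AdSpend and EmailOpen): {BrandLoyalty, CouponUse, PriceTier}.
Backdoor paths from AdSpend to EmailOpen:
  P1: AdSpend <- BrandLoyalty -> EmailOpen
The empty set is not sufficient: P1 (AdSpend <- BrandLoyalty -> EmailOpen) has no collider blocking it and no conditioned non-collider, so it is open.
Try {BrandLoyalty}:
  P1: blocked at fork node BrandLoyalty ∈ conditioning set.
{BrandLoyalty} contains no descendant of AdSpend and blocks every backdoor path.
No other singleton works — e.g. {PriceTier} leaves P1 open — so {BrandLoyalty} is the unique smallest valid adjustment set.

{BrandLoyalty}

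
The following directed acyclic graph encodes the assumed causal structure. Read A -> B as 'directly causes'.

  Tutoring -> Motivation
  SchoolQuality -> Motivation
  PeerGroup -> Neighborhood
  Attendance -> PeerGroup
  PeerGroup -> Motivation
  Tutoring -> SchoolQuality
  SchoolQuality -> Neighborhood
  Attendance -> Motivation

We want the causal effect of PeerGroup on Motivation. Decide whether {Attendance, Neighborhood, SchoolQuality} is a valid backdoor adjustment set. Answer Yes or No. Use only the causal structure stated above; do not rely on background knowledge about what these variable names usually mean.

No

Backdoor paths from PeerGroup to Motivation (paths whose first edge points into PeerGroup):
  P1: PeerGroup <- Attendance -> Motivation
Condition 1 (no descendant of PeerGroup in the set): FAILS — Neighborhood is a descendant of PeerGroup.
Condition 2 (every backdoor path blocked by {Attendance, Neighborhood, SchoolQuality}):
  P1: blocked at fork node Attendance ∈ conditioning set.
{Attendance, Neighborhood, SchoolQuality} does not satisfy the backdoor criterion.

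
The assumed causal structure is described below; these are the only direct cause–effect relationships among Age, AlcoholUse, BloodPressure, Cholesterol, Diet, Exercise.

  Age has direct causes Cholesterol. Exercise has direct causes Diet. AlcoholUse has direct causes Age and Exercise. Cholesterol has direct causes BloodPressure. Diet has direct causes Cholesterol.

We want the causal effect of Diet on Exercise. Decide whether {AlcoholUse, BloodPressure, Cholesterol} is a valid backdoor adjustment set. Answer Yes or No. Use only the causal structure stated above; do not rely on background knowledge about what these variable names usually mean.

Backdoor paths from Diet to Exercise (paths whose first edge points into Diet):
  P1: Diet <- Cholesterol -> Age -> AlcoholUse <- Exercise
Condition 1 (no descendant of Diet in the set): FAILS — AlcoholUse is a descendant of Diet.
Condition 2 (every backdoor path blocked by {AlcoholUse, BloodPressure, Cholesterol}):
  P1: blocked at fork node Cholesterol ∈ conditioning set.
{AlcoholUse, BloodPressure, Cholesterol} does not satisfy the backdoor criterion.

No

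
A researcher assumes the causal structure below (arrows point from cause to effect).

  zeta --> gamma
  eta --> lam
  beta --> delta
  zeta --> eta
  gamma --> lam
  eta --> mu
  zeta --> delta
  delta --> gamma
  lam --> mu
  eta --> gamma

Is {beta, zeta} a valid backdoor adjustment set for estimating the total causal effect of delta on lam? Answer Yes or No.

Backdoor paths from delta to lam (paths whose first edge points into delta):
  P1: delta <- zeta -> eta -> gamma -> lam
  P2: delta <- zeta -> eta -> lam
  P3: delta <- zeta -> eta -> mu <- lam
  P4: delta <- zeta -> gamma <- eta -> lam
  P5: delta <- zeta -> gamma <- eta -> mu <- lam
  P6: delta <- zeta -> gamma -> lam
Condition 1 (no descendant of delta in the set): holds — descendants of delta are {gamma, lam, mu}; none are in {beta, zeta}.
Condition 2 (every backdoor path blocked by {beta, zeta}):
  P1: blocked at fork node zeta ∈ conditioning set.
  P2: blocked at fork node zeta ∈ conditioning set.
  P3: blocked at fork node zeta ∈ conditioning set.
  P4: blocked at fork node zeta ∈ conditioning set.
  P5: blocked at fork node zeta ∈ conditioning set.
  P6: blocked at fork node zeta ∈ conditioning set.
{beta, zeta} satisfies the backdoor criterion.

Yes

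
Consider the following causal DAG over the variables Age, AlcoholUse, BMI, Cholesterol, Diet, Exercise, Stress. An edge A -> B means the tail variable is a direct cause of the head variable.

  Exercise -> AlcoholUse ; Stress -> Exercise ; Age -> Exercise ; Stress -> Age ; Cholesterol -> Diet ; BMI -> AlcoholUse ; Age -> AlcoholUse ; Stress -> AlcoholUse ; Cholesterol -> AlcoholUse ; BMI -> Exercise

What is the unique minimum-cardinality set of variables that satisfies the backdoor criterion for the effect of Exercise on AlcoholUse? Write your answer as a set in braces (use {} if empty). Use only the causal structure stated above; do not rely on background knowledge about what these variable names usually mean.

Variables eligible for adjustment (non-descendants of Exercise, excluding Exercise and AlcoholUse): {Age, BMI, Cholesterol, Diet, Stress}.
Backdoor paths from Exercise to AlcoholUse:
  P1: Exercise <- BMI -> AlcoholUse
  P2: Exercise <- Stress -> Age -> AlcoholUse
  P3: Exercise <- Stress -> AlcoholUse
  P4: Exercise <- Age <- Stress -> AlcoholUse
  P5: Exercise <- Age -> AlcoholUse
The empty set is not sufficient: P1 (Exercise <- BMI -> AlcoholUse) has no collider blocking it and no conditioned non-collider, so it is open.
Try {Age, BMI, Stress}:
  P1: blocked at fork node BMI ∈ conditioning set.
  P2: blocked at fork node Stress ∈ conditioning set.
  P3: blocked at fork node Stress ∈ conditioning set.
  P4: blocked at chain node Age ∈ conditioning set.
  P5: blocked at fork node Age ∈ conditioning set.
{Age, BMI, Stress} contains no descendant of Exercise and blocks every backdoor path.
Every element of {Age, BMI, Stress} is needed (dropping Age leaves P5 open; dropping BMI leaves P1 open; dropping Stress leaves P3 open), so no proper subset is valid.
Among all size-3 subsets of the eligible variables, only {Age, BMI, Stress} blocks every backdoor path, so it is the unique smallest valid adjustment set.

{Age, BMI, Stress}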